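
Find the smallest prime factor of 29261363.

29261363 is odd.
Digit sum 32, not divisible by 3.
Ends in 3: not divisible by 5.
7: 29261363 = 7·4180194 + 5
11: 29261363 = 11·2660123 + 10
13: 29261363 = 13·2250874 + 1
17: 29261363 = 17·1721256 + 11
19: 29261363 = 19·1540071 + 14
23: 29261363 = 23·1272233 + 4
29: 29261363 = 29·1009012 + 15
31: 29261363 = 31·943914 + 29
37: 29261363 = 37·790847 + 24
41: 29261363 = 41·713691 + 32
43: 29261363 = 43·680496 + 35
47: 29261363 = 47·622582 + 9
53: 29261363 = 53·552101 + 10
59: 29261363 = 59·495955 + 18
61: 29261363 = 61·479694 + 29
67: 29261363 = 67·436736 + 51
71: 29261363 = 71·412131 + 62
73: 29261363 = 73·400840 + 43
79: 29261363 = 79·370397

79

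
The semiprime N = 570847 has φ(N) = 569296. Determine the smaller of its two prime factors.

599

φ(n) = (p−1)(q−1) = n − (p+q) + 1, so p + q = 570847 − 569296 + 1 = 1552.
p and q are the roots of t² − 1552t + 570847 = 0.
Discriminant: 1552² − 4·570847 = 2408704 − 2283388 = 125316; √125316 = 354.
q = (1552 − 354)/2 = 599, p = (1552 + 354)/2 = 953.
Check: 599 · 953 = 570847.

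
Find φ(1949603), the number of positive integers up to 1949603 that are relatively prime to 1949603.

Factor: 1949603 = 97 · 101 · 199.
φ(1949603) = (97−1) · (101−1) · (199−1) = 96 · 100 · 198 = 1900800.

1900800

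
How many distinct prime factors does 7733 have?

3

7733 = 11 · 703
703 = 19 · 37
7733 = 11 · 19 · 37, which has 3 distinct prime factors.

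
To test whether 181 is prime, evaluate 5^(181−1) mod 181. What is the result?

1

5^1 ≡ 5 (mod 181)
5^2 ≡ 5^2 = 25 ≡ 25 (mod 181)
5^4 ≡ 25^2 = 625 ≡ 82 (mod 181)
5^8 ≡ 82^2 = 6724 ≡ 27 (mod 181)
5^16 ≡ 27^2 = 729 ≡ 5 (mod 181)
5^32 ≡ 5^2 = 25 ≡ 25 (mod 181)
5^64 ≡ 25^2 = 625 ≡ 82 (mod 181)
5^128 ≡ 82^2 = 6724 ≡ 27 (mod 181)
180 = 128 + 32 + 16 + 4 in binary powers of 2.
So 5^180 ≡ 27 · 25 · 5 · 82 ≡ 1 (mod 181).
Since the result is 1, base 5 gives no evidence that 181 is composite.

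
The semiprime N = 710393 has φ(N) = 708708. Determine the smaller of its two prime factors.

φ(n) = (p−1)(q−1) = n − (p+q) + 1, so p + q = 710393 − 708708 + 1 = 1686.
p and q are the roots of t² − 1686t + 710393 = 0.
Discriminant: 1686² − 4·710393 = 2842596 − 2841572 = 1024; √1024 = 32.
q = (1686 − 32)/2 = 827, p = (1686 + 32)/2 = 859.
Check: 827 · 859 = 710393.

827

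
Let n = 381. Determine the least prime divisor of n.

3

381 is odd.
Digit sum 12, divisible by 3.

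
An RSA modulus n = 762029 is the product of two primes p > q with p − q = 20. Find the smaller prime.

Since p = q + 20, we have 762029 = q(q + 20), so q² + 20q − 762029 = 0.
Discriminant: 20² + 4·762029 = 400 + 3048116 = 3048516; √3048516 = 1746.
q = (−20 + 1746)/2 = 863, and p = q + 20 = 883.
Check: 863 · 883 = 762029.

863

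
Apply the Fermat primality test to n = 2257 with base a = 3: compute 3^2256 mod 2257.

3^1 ≡ 3 (mod 2257)
3^2 ≡ 3^2 = 9 ≡ 9 (mod 2257)
3^4 ≡ 9^2 = 81 ≡ 81 (mod 2257)
3^8 ≡ 81^2 = 6561 ≡ 2047 (mod 2257)
3^16 ≡ 2047^2 = 4190209 ≡ 1217 (mod 2257)
3^32 ≡ 1217^2 = 1481089 ≡ 497 (mod 2257)
3^64 ≡ 497^2 = 247009 ≡ 996 (mod 2257)
3^128 ≡ 996^2 = 992016 ≡ 1193 (mod 2257)
3^256 ≡ 1193^2 = 1423249 ≡ 1339 (mod 2257)
3^512 ≡ 1339^2 = 1792921 ≡ 863 (mod 2257)
3^1024 ≡ 863^2 = 744769 ≡ 2216 (mod 2257)
3^2048 ≡ 2216^2 = 4910656 ≡ 1681 (mod 2257)
2256 = 2048 + 128 + 64 + 16 in binary powers of 2.
So 3^2256 ≡ 1681 · 1193 · 996 · 1217 ≡ 729 (mod 2257).
Since 729 ≠ 1, base 3 is a Fermat witness: 2257 is composite.

729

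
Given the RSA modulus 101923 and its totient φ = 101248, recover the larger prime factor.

449

φ(n) = (p−1)(q−1) = n − (p+q) + 1, so p + q = 101923 − 101248 + 1 = 676.
p and q are the roots of t² − 676t + 101923 = 0.
Discriminant: 676² − 4·101923 = 456976 − 407692 = 49284; √49284 = 222.
q = (676 − 222)/2 = 227, p = (676 + 222)/2 = 449.
Check: 227 · 449 = 101923.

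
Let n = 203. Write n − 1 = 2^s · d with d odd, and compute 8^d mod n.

203 − 1 = 202 = 2^1 · 101, so d = 101.
8^1 ≡ 8 (mod 203)
8^2 ≡ 8^2 = 64 ≡ 64 (mod 203)
8^4 ≡ 64^2 = 4096 ≡ 36 (mod 203)
8^8 ≡ 36^2 = 1296 ≡ 78 (mod 203)
8^16 ≡ 78^2 = 6084 ≡ 197 (mod 203)
8^32 ≡ 197^2 = 38809 ≡ 36 (mod 203)
8^64 ≡ 36^2 = 1296 ≡ 78 (mod 203)
101 = 64 + 32 + 4 + 1 in binary powers of 2.
So 8^101 ≡ 78 · 36 · 36 · 8 ≡ 155 (mod 203).
Squaring chain: 155; never reaches −1, so base 8 is a Miller–Rabin witness that 203 is composite.

155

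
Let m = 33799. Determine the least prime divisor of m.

73

33799 is odd.
Digit sum 31, not divisible by 3.
Ends in 9: not divisible by 5.
7: 33799 = 7·4828 + 3
11: 33799 = 11·3072 + 7
13: 33799 = 13·2599 + 12
17: 33799 = 17·1988 + 3
19: 33799 = 19·1778 + 17
23: 33799 = 23·1469 + 12
29: 33799 = 29·1165 + 14
31: 33799 = 31·1090 + 9
37: 33799 = 37·913 + 18
41: 33799 = 41·824 + 15
43: 33799 = 43·786 + 1
47: 33799 = 47·719 + 6
53: 33799 = 53·637 + 38
59: 33799 = 59·572 + 51
61: 33799 = 61·554 + 5
67: 33799 = 67·504 + 31
71: 33799 = 71·476 + 3
73: 33799 = 73·463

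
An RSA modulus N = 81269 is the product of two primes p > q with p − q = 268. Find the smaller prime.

Since p = q + 268, we have 81269 = q(q + 268), so q² + 268q − 81269 = 0.
Discriminant: 268² + 4·81269 = 71824 + 325076 = 396900; √396900 = 630.
q = (−268 + 630)/2 = 181, and p = q + 268 = 449.
Check: 181 · 449 = 81269.

181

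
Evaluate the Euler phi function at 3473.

Factor: 3473 = 23 · 151.
φ(3473) = (23−1) · (151−1) = 22 · 150 = 3300.

3300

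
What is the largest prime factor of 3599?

3599 = 59 · 61
61 is prime.
So 3599 = 59 · 61; the largest prime factor is 61.

61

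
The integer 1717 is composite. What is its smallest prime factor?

1717 is odd.
Digit sum 16, not divisible by 3.
Ends in 7: not divisible by 5.
7: 1717 = 7·245 + 2
11: 1717 = 11·156 + 1
13: 1717 = 13·132 + 1
17: 1717 = 17·101

17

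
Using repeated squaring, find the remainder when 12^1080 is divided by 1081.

98

12^1 ≡ 12 (mod 1081)
12^2 ≡ 12^2 = 144 ≡ 144 (mod 1081)
12^4 ≡ 144^2 = 20736 ≡ 197 (mod 1081)
12^8 ≡ 197^2 = 38809 ≡ 974 (mod 1081)
12^16 ≡ 974^2 = 948676 ≡ 639 (mod 1081)
12^32 ≡ 639^2 = 408321 ≡ 784 (mod 1081)
12^64 ≡ 784^2 = 614656 ≡ 648 (mod 1081)
12^128 ≡ 648^2 = 419904 ≡ 476 (mod 1081)
12^256 ≡ 476^2 = 226576 ≡ 647 (mod 1081)
12^512 ≡ 647^2 = 418609 ≡ 262 (mod 1081)
12^1024 ≡ 262^2 = 68644 ≡ 541 (mod 1081)
1080 = 1024 + 32 + 16 + 8 in binary powers of 2.
So 12^1080 ≡ 541 · 784 · 639 · 974 ≡ 98 (mod 1081).
Since 98 ≠ 1, base 12 is a Fermat witness: 1081 is composite.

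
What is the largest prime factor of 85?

85 = 5 · 17
17 is prime.
So 85 = 5 · 17; the largest prime factor is 17.

17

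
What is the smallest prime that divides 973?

7

973 is odd.
Digit sum 19, not divisible by 3.
Ends in 3: not divisible by 5.
7: 973 = 7·139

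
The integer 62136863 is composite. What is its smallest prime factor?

89

62136863 is odd.
Digit sum 35, not divisible by 3.
Ends in 3: not divisible by 5.
7: 62136863 = 7·8876694 + 5
11: 62136863 = 11·5648805 + 8
13: 62136863 = 13·4779758 + 9
17: 62136863 = 17·3655109 + 10
19: 62136863 = 19·3270361 + 4
23: 62136863 = 23·2701602 + 17
29: 62136863 = 29·2142650 + 13
31: 62136863 = 31·2004414 + 29
37: 62136863 = 37·1679374 + 25
41: 62136863 = 41·1515533 + 10
43: 62136863 = 43·1445043 + 14
47: 62136863 = 47·1322060 + 43
53: 62136863 = 53·1172393 + 34
59: 62136863 = 59·1053167 + 10
61: 62136863 = 61·1018637 + 6
67: 62136863 = 67·927415 + 58
71: 62136863 = 71·875167 + 6
73: 62136863 = 73·851189 + 66
79: 62136863 = 79·786542 + 45
83: 62136863 = 83·748636 + 75
89: 62136863 = 89·698167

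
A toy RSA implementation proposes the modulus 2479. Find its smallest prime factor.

37

2479 is odd.
Digit sum 22, not divisible by 3.
Ends in 9: not divisible by 5.
7: 2479 = 7·354 + 1
11: 2479 = 11·225 + 4
13: 2479 = 13·190 + 9
17: 2479 = 17·145 + 14
19: 2479 = 19·130 + 9
23: 2479 = 23·107 + 18
29: 2479 = 29·85 + 14
31: 2479 = 31·79 + 30
37: 2479 = 37·67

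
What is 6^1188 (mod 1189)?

605

6^1 ≡ 6 (mod 1189)
6^2 ≡ 6^2 = 36 ≡ 36 (mod 1189)
6^4 ≡ 36^2 = 1296 ≡ 107 (mod 1189)
6^8 ≡ 107^2 = 11449 ≡ 748 (mod 1189)
6^16 ≡ 748^2 = 559504 ≡ 674 (mod 1189)
6^32 ≡ 674^2 = 454276 ≡ 78 (mod 1189)
6^64 ≡ 78^2 = 6084 ≡ 139 (mod 1189)
6^128 ≡ 139^2 = 19321 ≡ 297 (mod 1189)
6^256 ≡ 297^2 = 88209 ≡ 223 (mod 1189)
6^512 ≡ 223^2 = 49729 ≡ 980 (mod 1189)
6^1024 ≡ 980^2 = 960400 ≡ 877 (mod 1189)
1188 = 1024 + 128 + 32 + 4 in binary powers of 2.
So 6^1188 ≡ 877 · 297 · 78 · 107 ≡ 605 (mod 1189).
Since 605 ≠ 1, base 6 is a Fermat witness: 1189 is composite.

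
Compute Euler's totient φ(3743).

3528

Factor: 3743 = 19 · 197.
φ(3743) = (19−1) · (197−1) = 18 · 196 = 3528.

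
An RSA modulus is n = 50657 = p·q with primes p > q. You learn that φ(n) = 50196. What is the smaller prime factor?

179

φ(n) = (p−1)(q−1) = n − (p+q) + 1, so p + q = 50657 − 50196 + 1 = 462.
p and q are the roots of t² − 462t + 50657 = 0.
Discriminant: 462² − 4·50657 = 213444 − 202628 = 10816; √10816 = 104.
q = (462 − 104)/2 = 179, p = (462 + 104)/2 = 283.
Check: 179 · 283 = 50657.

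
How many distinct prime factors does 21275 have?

21275 = 5^2 · 851
851 = 23 · 37
21275 = 5^2 · 23 · 37, which has 3 distinct prime factors.

3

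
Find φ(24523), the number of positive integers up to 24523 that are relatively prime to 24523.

Factor: 24523 = 137 · 179.
φ(24523) = (137−1) · (179−1) = 136 · 178 = 24208.

24208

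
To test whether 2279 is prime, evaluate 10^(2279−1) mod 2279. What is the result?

152

10^1 ≡ 10 (mod 2279)
10^2 ≡ 10^2 = 100 ≡ 100 (mod 2279)
10^4 ≡ 100^2 = 10000 ≡ 884 (mod 2279)
10^8 ≡ 884^2 = 781456 ≡ 2038 (mod 2279)
10^16 ≡ 2038^2 = 4153444 ≡ 1106 (mod 2279)
10^32 ≡ 1106^2 = 1223236 ≡ 1692 (mod 2279)
10^64 ≡ 1692^2 = 2862864 ≡ 440 (mod 2279)
10^128 ≡ 440^2 = 193600 ≡ 2164 (mod 2279)
10^256 ≡ 2164^2 = 4682896 ≡ 1830 (mod 2279)
10^512 ≡ 1830^2 = 3348900 ≡ 1049 (mod 2279)
10^1024 ≡ 1049^2 = 1100401 ≡ 1923 (mod 2279)
10^2048 ≡ 1923^2 = 3697929 ≡ 1391 (mod 2279)
2278 = 2048 + 128 + 64 + 32 + 4 + 2 in binary powers of 2.
So 10^2278 ≡ 1391 · 2164 · 440 · 1692 · 884 · 100 ≡ 152 (mod 2279).
Since 152 ≠ 1, base 10 is a Fermat witness: 2279 is composite.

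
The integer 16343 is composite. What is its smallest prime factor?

16343 is odd.
Digit sum 17, not divisible by 3.
Ends in 3: not divisible by 5.
7: 16343 = 7·2334 + 5
11: 16343 = 11·1485 + 8
13: 16343 = 13·1257 + 2
17: 16343 = 17·961 + 6
19: 16343 = 19·860 + 3
23: 16343 = 23·710 + 13
29: 16343 = 29·563 + 16
31: 16343 = 31·527 + 6
37: 16343 = 37·441 + 26
41: 16343 = 41·398 + 25
43: 16343 = 43·380 + 3
47: 16343 = 47·347 + 34
53: 16343 = 53·308 + 19
59: 16343 = 59·277

59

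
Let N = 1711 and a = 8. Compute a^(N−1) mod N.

8^1 ≡ 8 (mod 1711)
8^2 ≡ 8^2 = 64 ≡ 64 (mod 1711)
8^4 ≡ 64^2 = 4096 ≡ 674 (mod 1711)
8^8 ≡ 674^2 = 454276 ≡ 861 (mod 1711)
8^16 ≡ 861^2 = 741321 ≡ 458 (mod 1711)
8^32 ≡ 458^2 = 209764 ≡ 1022 (mod 1711)
8^64 ≡ 1022^2 = 1044484 ≡ 774 (mod 1711)
8^128 ≡ 774^2 = 599076 ≡ 226 (mod 1711)
8^256 ≡ 226^2 = 51076 ≡ 1457 (mod 1711)
8^512 ≡ 1457^2 = 2122849 ≡ 1209 (mod 1711)
8^1024 ≡ 1209^2 = 1461681 ≡ 487 (mod 1711)
1710 = 1024 + 512 + 128 + 32 + 8 + 4 + 2 in binary powers of 2.
So 8^1710 ≡ 487 · 1209 · 226 · 1022 · 861 · 674 · 64 ≡ 789 (mod 1711).
Since 789 ≠ 1, base 8 is a Fermat witness: 1711 is composite.

789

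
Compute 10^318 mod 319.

10^1 ≡ 10 (mod 319)
10^2 ≡ 10^2 = 100 ≡ 100 (mod 319)
10^4 ≡ 100^2 = 10000 ≡ 111 (mod 319)
10^8 ≡ 111^2 = 12321 ≡ 199 (mod 319)
10^16 ≡ 199^2 = 39601 ≡ 45 (mod 319)
10^32 ≡ 45^2 = 2025 ≡ 111 (mod 319)
10^64 ≡ 111^2 = 12321 ≡ 199 (mod 319)
10^128 ≡ 199^2 = 39601 ≡ 45 (mod 319)
10^256 ≡ 45^2 = 2025 ≡ 111 (mod 319)
318 = 256 + 32 + 16 + 8 + 4 + 2 in binary powers of 2.
So 10^318 ≡ 111 · 111 · 45 · 199 · 111 · 100 ≡ 122 (mod 319).
Since 122 ≠ 1, base 10 is a Fermat witness: 319 is composite.

122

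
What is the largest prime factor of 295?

295 = 5 · 59
59 is prime.
So 295 = 5 · 59; the largest prime factor is 59.

59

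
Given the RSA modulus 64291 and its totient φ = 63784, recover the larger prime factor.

φ(n) = (p−1)(q−1) = n − (p+q) + 1, so p + q = 64291 − 63784 + 1 = 508.
p and q are the roots of t² − 508t + 64291 = 0.
Discriminant: 508² − 4·64291 = 258064 − 257164 = 900; √900 = 30.
q = (508 − 30)/2 = 239, p = (508 + 30)/2 = 269.
Check: 239 · 269 = 64291.

269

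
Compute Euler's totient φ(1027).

Factor: 1027 = 13 · 79.
φ(1027) = (13−1) · (79−1) = 12 · 78 = 936.

936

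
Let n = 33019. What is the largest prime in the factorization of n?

89

33019 = 7 · 4717
4717 = 53 · 89
89 is prime.
So 33019 = 7 · 53 · 89; the largest prime factor is 89.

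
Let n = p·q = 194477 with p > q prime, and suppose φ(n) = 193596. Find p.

φ(n) = (p−1)(q−1) = n − (p+q) + 1, so p + q = 194477 − 193596 + 1 = 882.
p and q are the roots of t² − 882t + 194477 = 0.
Discriminant: 882² − 4·194477 = 777924 − 777908 = 16; √16 = 4.
q = (882 − 4)/2 = 439, p = (882 + 4)/2 = 443.
Check: 439 · 443 = 194477.

443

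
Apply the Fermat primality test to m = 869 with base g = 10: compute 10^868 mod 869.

10^1 ≡ 10 (mod 869)
10^2 ≡ 10^2 = 100 ≡ 100 (mod 869)
10^4 ≡ 100^2 = 10000 ≡ 441 (mod 869)
10^8 ≡ 441^2 = 194481 ≡ 694 (mod 869)
10^16 ≡ 694^2 = 481636 ≡ 210 (mod 869)
10^32 ≡ 210^2 = 44100 ≡ 650 (mod 869)
10^64 ≡ 650^2 = 422500 ≡ 166 (mod 869)
10^128 ≡ 166^2 = 27556 ≡ 617 (mod 869)
10^256 ≡ 617^2 = 380689 ≡ 67 (mod 869)
10^512 ≡ 67^2 = 4489 ≡ 144 (mod 869)
868 = 512 + 256 + 64 + 32 + 4 in binary powers of 2.
So 10^868 ≡ 144 · 67 · 166 · 650 · 441 ≡ 749 (mod 869).
Since 749 ≠ 1, base 10 is a Fermat witness: 869 is composite.

749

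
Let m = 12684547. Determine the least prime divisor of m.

12684547 is odd.
Digit sum 37, not divisible by 3.
Ends in 7: not divisible by 5.
7: 12684547 = 7·1812078 + 1
11: 12684547 = 11·1153140 + 7
13: 12684547 = 13·975734 + 5
17: 12684547 = 17·746149 + 14
19: 12684547 = 19·667607 + 14
23: 12684547 = 23·551502 + 1
29: 12684547 = 29·437398 + 5
31: 12684547 = 31·409178 + 29
37: 12684547 = 37·342825 + 22
41: 12684547 = 41·309379 + 8
43: 12684547 = 43·294989 + 20
47: 12684547 = 47·269883 + 46
53: 12684547 = 53·239331 + 4
59: 12684547 = 59·214992 + 19
61: 12684547 = 61·207943 + 24
67: 12684547 = 67·189321 + 40
71: 12684547 = 71·178655 + 42
73: 12684547 = 73·173760 + 67
79: 12684547 = 79·160563 + 70
83: 12684547 = 83·152825 + 72
89: 12684547 = 89·142523

89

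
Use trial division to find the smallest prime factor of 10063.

10063 is odd.
Digit sum 10, not divisible by 3.
Ends in 3: not divisible by 5.
7: 10063 = 7·1437 + 4
11: 10063 = 11·914 + 9
13: 10063 = 13·774 + 1
17: 10063 = 17·591 + 16
19: 10063 = 19·529 + 12
23: 10063 = 23·437 + 12
29: 10063 = 29·347

29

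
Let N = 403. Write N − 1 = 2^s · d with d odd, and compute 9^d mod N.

403 − 1 = 402 = 2^1 · 201, so d = 201.
9^1 ≡ 9 (mod 403)
9^2 ≡ 9^2 = 81 ≡ 81 (mod 403)
9^4 ≡ 81^2 = 6561 ≡ 113 (mod 403)
9^8 ≡ 113^2 = 12769 ≡ 276 (mod 403)
9^16 ≡ 276^2 = 76176 ≡ 9 (mod 403)
9^32 ≡ 9^2 = 81 ≡ 81 (mod 403)
9^64 ≡ 81^2 = 6561 ≡ 113 (mod 403)
9^128 ≡ 113^2 = 12769 ≡ 276 (mod 403)
201 = 128 + 64 + 8 + 1 in binary powers of 2.
So 9^201 ≡ 276 · 113 · 276 · 9 ≡ 287 (mod 403).
Squaring chain: 287; never reaches −1, so base 9 is a Miller–Rabin witness that 403 is composite.

287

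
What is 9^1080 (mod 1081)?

679

9^1 ≡ 9 (mod 1081)
9^2 ≡ 9^2 = 81 ≡ 81 (mod 1081)
9^4 ≡ 81^2 = 6561 ≡ 75 (mod 1081)
9^8 ≡ 75^2 = 5625 ≡ 220 (mod 1081)
9^16 ≡ 220^2 = 48400 ≡ 836 (mod 1081)
9^32 ≡ 836^2 = 698896 ≡ 570 (mod 1081)
9^64 ≡ 570^2 = 324900 ≡ 600 (mod 1081)
9^128 ≡ 600^2 = 360000 ≡ 27 (mod 1081)
9^256 ≡ 27^2 = 729 ≡ 729 (mod 1081)
9^512 ≡ 729^2 = 531441 ≡ 670 (mod 1081)
9^1024 ≡ 670^2 = 448900 ≡ 285 (mod 1081)
1080 = 1024 + 32 + 16 + 8 in binary powers of 2.
So 9^1080 ≡ 285 · 570 · 836 · 220 ≡ 679 (mod 1081).
Since 679 ≠ 1, base 9 is a Fermat witness: 1081 is composite.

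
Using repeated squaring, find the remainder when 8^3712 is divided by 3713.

3494

8^1 ≡ 8 (mod 3713)
8^2 ≡ 8^2 = 64 ≡ 64 (mod 3713)
8^4 ≡ 64^2 = 4096 ≡ 383 (mod 3713)
8^8 ≡ 383^2 = 146689 ≡ 1882 (mod 3713)
8^16 ≡ 1882^2 = 3541924 ≡ 3435 (mod 3713)
8^32 ≡ 3435^2 = 11799225 ≡ 3024 (mod 3713)
8^64 ≡ 3024^2 = 9144576 ≡ 3170 (mod 3713)
8^128 ≡ 3170^2 = 10048900 ≡ 1522 (mod 3713)
8^256 ≡ 1522^2 = 2316484 ≡ 3285 (mod 3713)
8^512 ≡ 3285^2 = 10791225 ≡ 1247 (mod 3713)
8^1024 ≡ 1247^2 = 1555009 ≡ 2975 (mod 3713)
8^2048 ≡ 2975^2 = 8850625 ≡ 2546 (mod 3713)
3712 = 2048 + 1024 + 512 + 128 in binary powers of 2.
So 8^3712 ≡ 2546 · 2975 · 1247 · 1522 ≡ 3494 (mod 3713).
Since 3494 ≠ 1, base 8 is a Fermat witness: 3713 is composite.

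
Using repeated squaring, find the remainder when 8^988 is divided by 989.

8^1 ≡ 8 (mod 989)
8^2 ≡ 8^2 = 64 ≡ 64 (mod 989)
8^4 ≡ 64^2 = 4096 ≡ 140 (mod 989)
8^8 ≡ 140^2 = 19600 ≡ 809 (mod 989)
8^16 ≡ 809^2 = 654481 ≡ 752 (mod 989)
8^32 ≡ 752^2 = 565504 ≡ 785 (mod 989)
8^64 ≡ 785^2 = 616225 ≡ 78 (mod 989)
8^128 ≡ 78^2 = 6084 ≡ 150 (mod 989)
8^256 ≡ 150^2 = 22500 ≡ 742 (mod 989)
8^512 ≡ 742^2 = 550564 ≡ 680 (mod 989)
988 = 512 + 256 + 128 + 64 + 16 + 8 + 4 in binary powers of 2.
So 8^988 ≡ 680 · 742 · 150 · 78 · 752 · 809 · 140 ≡ 78 (mod 989).
Since 78 ≠ 1, base 8 is a Fermat witness: 989 is composite.

78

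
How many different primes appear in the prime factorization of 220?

3

220 = 2^2 · 55
55 = 5 · 11
220 = 2^2 · 5 · 11, which has 3 distinct prime factors.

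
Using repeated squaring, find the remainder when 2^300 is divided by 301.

64

2^1 ≡ 2 (mod 301)
2^2 ≡ 2^2 = 4 ≡ 4 (mod 301)
2^4 ≡ 4^2 = 16 ≡ 16 (mod 301)
2^8 ≡ 16^2 = 256 ≡ 256 (mod 301)
2^16 ≡ 256^2 = 65536 ≡ 219 (mod 301)
2^32 ≡ 219^2 = 47961 ≡ 102 (mod 301)
2^64 ≡ 102^2 = 10404 ≡ 170 (mod 301)
2^128 ≡ 170^2 = 28900 ≡ 4 (mod 301)
2^256 ≡ 4^2 = 16 ≡ 16 (mod 301)
300 = 256 + 32 + 8 + 4 in binary powers of 2.
So 2^300 ≡ 16 · 102 · 256 · 16 ≡ 64 (mod 301).
Since 64 ≠ 1, base 2 is a Fermat witness: 301 is composite.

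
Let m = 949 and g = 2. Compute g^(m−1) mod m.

2^1 ≡ 2 (mod 949)
2^2 ≡ 2^2 = 4 ≡ 4 (mod 949)
2^4 ≡ 4^2 = 16 ≡ 16 (mod 949)
2^8 ≡ 16^2 = 256 ≡ 256 (mod 949)
2^16 ≡ 256^2 = 65536 ≡ 55 (mod 949)
2^32 ≡ 55^2 = 3025 ≡ 178 (mod 949)
2^64 ≡ 178^2 = 31684 ≡ 367 (mod 949)
2^128 ≡ 367^2 = 134689 ≡ 880 (mod 949)
2^256 ≡ 880^2 = 774400 ≡ 16 (mod 949)
2^512 ≡ 16^2 = 256 ≡ 256 (mod 949)
948 = 512 + 256 + 128 + 32 + 16 + 4 in binary powers of 2.
So 2^948 ≡ 256 · 16 · 880 · 178 · 55 · 16 ≡ 300 (mod 949).
Since 300 ≠ 1, base 2 is a Fermat witness: 949 is composite.

300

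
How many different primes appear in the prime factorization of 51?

51 = 3 · 17
51 = 3 · 17, which has 2 distinct prime factors.

2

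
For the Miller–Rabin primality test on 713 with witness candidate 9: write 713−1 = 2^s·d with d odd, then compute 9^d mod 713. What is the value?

713 − 1 = 712 = 2^3 · 89, so d = 89.
9^1 ≡ 9 (mod 713)
9^2 ≡ 9^2 = 81 ≡ 81 (mod 713)
9^4 ≡ 81^2 = 6561 ≡ 144 (mod 713)
9^8 ≡ 144^2 = 20736 ≡ 59 (mod 713)
9^16 ≡ 59^2 = 3481 ≡ 629 (mod 713)
9^32 ≡ 629^2 = 395641 ≡ 639 (mod 713)
9^64 ≡ 639^2 = 408321 ≡ 485 (mod 713)
89 = 64 + 16 + 8 + 1 in binary powers of 2.
So 9^89 ≡ 485 · 629 · 59 · 9 ≡ 193 (mod 713).
Squaring chain: 193 → 173 → 696; never reaches −1, so base 9 is a Miller–Rabin witness that 713 is composite.

193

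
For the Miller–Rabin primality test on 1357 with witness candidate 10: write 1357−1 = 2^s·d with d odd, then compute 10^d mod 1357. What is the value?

319

1357 − 1 = 1356 = 2^2 · 339, so d = 339.
10^1 ≡ 10 (mod 1357)
10^2 ≡ 10^2 = 100 ≡ 100 (mod 1357)
10^4 ≡ 100^2 = 10000 ≡ 501 (mod 1357)
10^8 ≡ 501^2 = 251001 ≡ 1313 (mod 1357)
10^16 ≡ 1313^2 = 1723969 ≡ 579 (mod 1357)
10^32 ≡ 579^2 = 335241 ≡ 62 (mod 1357)
10^64 ≡ 62^2 = 3844 ≡ 1130 (mod 1357)
10^128 ≡ 1130^2 = 1276900 ≡ 1320 (mod 1357)
10^256 ≡ 1320^2 = 1742400 ≡ 12 (mod 1357)
339 = 256 + 64 + 16 + 2 + 1 in binary powers of 2.
So 10^339 ≡ 12 · 1130 · 579 · 100 · 10 ≡ 319 (mod 1357).
Squaring chain: 319 → 1343; never reaches −1, so base 10 is a Miller–Rabin witness that 1357 is composite.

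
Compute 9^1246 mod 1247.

9^1 ≡ 9 (mod 1247)
9^2 ≡ 9^2 = 81 ≡ 81 (mod 1247)
9^4 ≡ 81^2 = 6561 ≡ 326 (mod 1247)
9^8 ≡ 326^2 = 106276 ≡ 281 (mod 1247)
9^16 ≡ 281^2 = 78961 ≡ 400 (mod 1247)
9^32 ≡ 400^2 = 160000 ≡ 384 (mod 1247)
9^64 ≡ 384^2 = 147456 ≡ 310 (mod 1247)
9^128 ≡ 310^2 = 96100 ≡ 81 (mod 1247)
9^256 ≡ 81^2 = 6561 ≡ 326 (mod 1247)
9^512 ≡ 326^2 = 106276 ≡ 281 (mod 1247)
9^1024 ≡ 281^2 = 78961 ≡ 400 (mod 1247)
1246 = 1024 + 128 + 64 + 16 + 8 + 4 + 2 in binary powers of 2.
So 9^1246 ≡ 400 · 81 · 310 · 400 · 281 · 326 · 81 ≡ 552 (mod 1247).
Since 552 ≠ 1, base 9 is a Fermat witness: 1247 is composite.

552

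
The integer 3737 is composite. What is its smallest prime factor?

3737 is odd.
Digit sum 20, not divisible by 3.
Ends in 7: not divisible by 5.
7: 3737 = 7·533 + 6
11: 3737 = 11·339 + 8
13: 3737 = 13·287 + 6
17: 3737 = 17·219 + 14
19: 3737 = 19·196 + 13
23: 3737 = 23·162 + 11
29: 3737 = 29·128 + 25
31: 3737 = 31·120 + 17
37: 3737 = 37·101

37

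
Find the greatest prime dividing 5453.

5453 = 7 · 779
779 = 19 · 41
41 is prime.
So 5453 = 7 · 19 · 41; the largest prime factor is 41.

41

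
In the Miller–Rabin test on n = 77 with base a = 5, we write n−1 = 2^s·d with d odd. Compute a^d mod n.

77 − 1 = 76 = 2^2 · 19, so d = 19.
5^1 ≡ 5 (mod 77)
5^2 ≡ 5^2 = 25 ≡ 25 (mod 77)
5^4 ≡ 25^2 = 625 ≡ 9 (mod 77)
5^8 ≡ 9^2 = 81 ≡ 4 (mod 77)
5^16 ≡ 4^2 = 16 ≡ 16 (mod 77)
19 = 16 + 2 + 1 in binary powers of 2.
So 5^19 ≡ 16 · 25 · 5 ≡ 75 (mod 77).
Squaring chain: 75 → 4; never reaches −1, so base 5 is a Miller–Rabin witness that 77 is composite.

75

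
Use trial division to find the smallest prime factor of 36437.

83

36437 is odd.
Digit sum 23, not divisible by 3.
Ends in 7: not divisible by 5.
7: 36437 = 7·5205 + 2
11: 36437 = 11·3312 + 5
13: 36437 = 13·2802 + 11
17: 36437 = 17·2143 + 6
19: 36437 = 19·1917 + 14
23: 36437 = 23·1584 + 5
29: 36437 = 29·1256 + 13
31: 36437 = 31·1175 + 12
37: 36437 = 37·984 + 29
41: 36437 = 41·888 + 29
43: 36437 = 43·847 + 16
47: 36437 = 47·775 + 12
53: 36437 = 53·687 + 26
59: 36437 = 59·617 + 34
61: 36437 = 61·597 + 20
67: 36437 = 67·543 + 56
71: 36437 = 71·513 + 14
73: 36437 = 73·499 + 10
79: 36437 = 79·461 + 18
83: 36437 = 83·439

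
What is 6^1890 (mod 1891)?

1768

6^1 ≡ 6 (mod 1891)
6^2 ≡ 6^2 = 36 ≡ 36 (mod 1891)
6^4 ≡ 36^2 = 1296 ≡ 1296 (mod 1891)
6^8 ≡ 1296^2 = 1679616 ≡ 408 (mod 1891)
6^16 ≡ 408^2 = 166464 ≡ 56 (mod 1891)
6^32 ≡ 56^2 = 3136 ≡ 1245 (mod 1891)
6^64 ≡ 1245^2 = 1550025 ≡ 1296 (mod 1891)
6^128 ≡ 1296^2 = 1679616 ≡ 408 (mod 1891)
6^256 ≡ 408^2 = 166464 ≡ 56 (mod 1891)
6^512 ≡ 56^2 = 3136 ≡ 1245 (mod 1891)
6^1024 ≡ 1245^2 = 1550025 ≡ 1296 (mod 1891)
1890 = 1024 + 512 + 256 + 64 + 32 + 2 in binary powers of 2.
So 6^1890 ≡ 1296 · 1245 · 56 · 1296 · 1245 · 36 ≡ 1768 (mod 1891).
Since 1768 ≠ 1, base 6 is a Fermat witness: 1891 is composite.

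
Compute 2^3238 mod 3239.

2^1 ≡ 2 (mod 3239)
2^2 ≡ 2^2 = 4 ≡ 4 (mod 3239)
2^4 ≡ 4^2 = 16 ≡ 16 (mod 3239)
2^8 ≡ 16^2 = 256 ≡ 256 (mod 3239)
2^16 ≡ 256^2 = 65536 ≡ 756 (mod 3239)
2^32 ≡ 756^2 = 571536 ≡ 1472 (mod 3239)
2^64 ≡ 1472^2 = 2166784 ≡ 3132 (mod 3239)
2^128 ≡ 3132^2 = 9809424 ≡ 1732 (mod 3239)
2^256 ≡ 1732^2 = 2999824 ≡ 510 (mod 3239)
2^512 ≡ 510^2 = 260100 ≡ 980 (mod 3239)
2^1024 ≡ 980^2 = 960400 ≡ 1656 (mod 3239)
2^2048 ≡ 1656^2 = 2742336 ≡ 2142 (mod 3239)
3238 = 2048 + 1024 + 128 + 32 + 4 + 2 in binary powers of 2.
So 2^3238 ≡ 2142 · 1656 · 1732 · 1472 · 16 · 4 ≡ 318 (mod 3239).
Since 318 ≠ 1, base 2 is a Fermat witness: 3239 is composite.

318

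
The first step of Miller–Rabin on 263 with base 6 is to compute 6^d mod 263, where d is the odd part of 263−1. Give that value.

1

263 − 1 = 262 = 2^1 · 131, so d = 131.
6^1 ≡ 6 (mod 263)
6^2 ≡ 6^2 = 36 ≡ 36 (mod 263)
6^4 ≡ 36^2 = 1296 ≡ 244 (mod 263)
6^8 ≡ 244^2 = 59536 ≡ 98 (mod 263)
6^16 ≡ 98^2 = 9604 ≡ 136 (mod 263)
6^32 ≡ 136^2 = 18496 ≡ 86 (mod 263)
6^64 ≡ 86^2 = 7396 ≡ 32 (mod 263)
6^128 ≡ 32^2 = 1024 ≡ 235 (mod 263)
131 = 128 + 2 + 1 in binary powers of 2.
So 6^131 ≡ 235 · 36 · 6 ≡ 1 (mod 263).
Since 6^d ≡ 1 (mod 263), base 6 does not prove 263 composite.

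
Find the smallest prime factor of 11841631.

11841631 is odd.
Digit sum 25, not divisible by 3.
Ends in 1: not divisible by 5.
7: 11841631 = 7·1691661 + 4
11: 11841631 = 11·1076511 + 10
13: 11841631 = 13·910894 + 9
17: 11841631 = 17·696566 + 9
19: 11841631 = 19·623243 + 14
23: 11841631 = 23·514853 + 12
29: 11841631 = 29·408332 + 3
31: 11841631 = 31·381988 + 3
37: 11841631 = 37·320044 + 3
41: 11841631 = 41·288820 + 11
43: 11841631 = 43·275386 + 33
47: 11841631 = 47·251949 + 28
53: 11841631 = 53·223427

53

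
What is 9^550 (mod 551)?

123

9^1 ≡ 9 (mod 551)
9^2 ≡ 9^2 = 81 ≡ 81 (mod 551)
9^4 ≡ 81^2 = 6561 ≡ 500 (mod 551)
9^8 ≡ 500^2 = 250000 ≡ 397 (mod 551)
9^16 ≡ 397^2 = 157609 ≡ 23 (mod 551)
9^32 ≡ 23^2 = 529 ≡ 529 (mod 551)
9^64 ≡ 529^2 = 279841 ≡ 484 (mod 551)
9^128 ≡ 484^2 = 234256 ≡ 81 (mod 551)
9^256 ≡ 81^2 = 6561 ≡ 500 (mod 551)
9^512 ≡ 500^2 = 250000 ≡ 397 (mod 551)
550 = 512 + 32 + 4 + 2 in binary powers of 2.
So 9^550 ≡ 397 · 529 · 500 · 81 ≡ 123 (mod 551).
Since 123 ≠ 1, base 9 is a Fermat witness: 551 is composite.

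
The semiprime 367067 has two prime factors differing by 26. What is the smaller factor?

593

Since p = q + 26, we have 367067 = q(q + 26), so q² + 26q − 367067 = 0.
Discriminant: 26² + 4·367067 = 676 + 1468268 = 1468944; √1468944 = 1212.
q = (−26 + 1212)/2 = 593, and p = q + 26 = 619.
Check: 593 · 619 = 367067.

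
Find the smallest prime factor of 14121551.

14121551 is odd.
Digit sum 20, not divisible by 3.
Ends in 1: not divisible by 5.
7: 14121551 = 7·2017364 + 3
11: 14121551 = 11·1283777 + 4
13: 14121551 = 13·1086273 + 2
17: 14121551 = 17·830679 + 8
19: 14121551 = 19·743239 + 10
23: 14121551 = 23·613980 + 11
29: 14121551 = 29·486950 + 1
31: 14121551 = 31·455533 + 28
37: 14121551 = 37·381663 + 20
41: 14121551 = 41·344428 + 3
43: 14121551 = 43·328408 + 7
47: 14121551 = 47·300458 + 25
53: 14121551 = 53·266444 + 19
59: 14121551 = 59·239348 + 19
61: 14121551 = 61·231500 + 51
67: 14121551 = 67·210769 + 28
71: 14121551 = 71·198895 + 6
73: 14121551 = 73·193445 + 66
79: 14121551 = 79·178753 + 64
83: 14121551 = 83·170139 + 14
89: 14121551 = 89·158669 + 10
97: 14121551 = 97·145583

97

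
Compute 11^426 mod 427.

365

11^1 ≡ 11 (mod 427)
11^2 ≡ 11^2 = 121 ≡ 121 (mod 427)
11^4 ≡ 121^2 = 14641 ≡ 123 (mod 427)
11^8 ≡ 123^2 = 15129 ≡ 184 (mod 427)
11^16 ≡ 184^2 = 33856 ≡ 123 (mod 427)
11^32 ≡ 123^2 = 15129 ≡ 184 (mod 427)
11^64 ≡ 184^2 = 33856 ≡ 123 (mod 427)
11^128 ≡ 123^2 = 15129 ≡ 184 (mod 427)
11^256 ≡ 184^2 = 33856 ≡ 123 (mod 427)
426 = 256 + 128 + 32 + 8 + 2 in binary powers of 2.
So 11^426 ≡ 123 · 184 · 184 · 184 · 121 ≡ 365 (mod 427).
Since 365 ≠ 1, base 11 is a Fermat witness: 427 is composite.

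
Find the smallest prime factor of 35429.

35429 is odd.
Digit sum 23, not divisible by 3.
Ends in 9: not divisible by 5.
7: 35429 = 7·5061 + 2
11: 35429 = 11·3220 + 9
13: 35429 = 13·2725 + 4
17: 35429 = 17·2084 + 1
19: 35429 = 19·1864 + 13
23: 35429 = 23·1540 + 9
29: 35429 = 29·1221 + 20
31: 35429 = 31·1142 + 27
37: 35429 = 37·957 + 20
41: 35429 = 41·864 + 5
43: 35429 = 43·823 + 40
47: 35429 = 47·753 + 38
53: 35429 = 53·668 + 25
59: 35429 = 59·600 + 29
61: 35429 = 61·580 + 49
67: 35429 = 67·528 + 53
71: 35429 = 71·499

71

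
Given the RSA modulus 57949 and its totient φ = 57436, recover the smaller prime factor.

φ(n) = (p−1)(q−1) = n − (p+q) + 1, so p + q = 57949 − 57436 + 1 = 514.
p and q are the roots of t² − 514t + 57949 = 0.
Discriminant: 514² − 4·57949 = 264196 − 231796 = 32400; √32400 = 180.
q = (514 − 180)/2 = 167, p = (514 + 180)/2 = 347.
Check: 167 · 347 = 57949.

167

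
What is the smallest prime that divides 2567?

17

2567 is odd.
Digit sum 20, not divisible by 3.
Ends in 7: not divisible by 5.
7: 2567 = 7·366 + 5
11: 2567 = 11·233 + 4
13: 2567 = 13·197 + 6
17: 2567 = 17·151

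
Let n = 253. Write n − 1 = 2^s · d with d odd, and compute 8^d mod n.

253 − 1 = 252 = 2^2 · 63, so d = 63.
8^1 ≡ 8 (mod 253)
8^2 ≡ 8^2 = 64 ≡ 64 (mod 253)
8^4 ≡ 64^2 = 4096 ≡ 48 (mod 253)
8^8 ≡ 48^2 = 2304 ≡ 27 (mod 253)
8^16 ≡ 27^2 = 729 ≡ 223 (mod 253)
8^32 ≡ 223^2 = 49729 ≡ 141 (mod 253)
63 = 32 + 16 + 8 + 4 + 2 + 1 in binary powers of 2.
So 8^63 ≡ 141 · 223 · 27 · 48 · 64 · 8 ≡ 50 (mod 253).
Squaring chain: 50 → 223; never reaches −1, so base 8 is a Miller–Rabin witness that 253 is composite.

50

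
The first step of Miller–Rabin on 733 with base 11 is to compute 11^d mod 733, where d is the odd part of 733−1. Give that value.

353

733 − 1 = 732 = 2^2 · 183, so d = 183.
11^1 ≡ 11 (mod 733)
11^2 ≡ 11^2 = 121 ≡ 121 (mod 733)
11^4 ≡ 121^2 = 14641 ≡ 714 (mod 733)
11^8 ≡ 714^2 = 509796 ≡ 361 (mod 733)
11^16 ≡ 361^2 = 130321 ≡ 580 (mod 733)
11^32 ≡ 580^2 = 336400 ≡ 686 (mod 733)
11^64 ≡ 686^2 = 470596 ≡ 10 (mod 733)
11^128 ≡ 10^2 = 100 ≡ 100 (mod 733)
183 = 128 + 32 + 16 + 4 + 2 + 1 in binary powers of 2.
So 11^183 ≡ 100 · 686 · 580 · 714 · 121 · 11 ≡ 353 (mod 733).
Squaring chain: 353 → 732; reaches −1, so base 11 does not prove 733 composite.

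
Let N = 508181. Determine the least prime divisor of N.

17

508181 is odd.
Digit sum 23, not divisible by 3.
Ends in 1: not divisible by 5.
7: 508181 = 7·72597 + 2
11: 508181 = 11·46198 + 3
13: 508181 = 13·39090 + 11
17: 508181 = 17·29893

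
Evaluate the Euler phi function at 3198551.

Factor: 3198551 = 107 · 167 · 179.
φ(3198551) = (107−1) · (167−1) · (179−1) = 106 · 166 · 178 = 3132088.

3132088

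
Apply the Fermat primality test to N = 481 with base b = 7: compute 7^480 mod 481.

417

7^1 ≡ 7 (mod 481)
7^2 ≡ 7^2 = 49 ≡ 49 (mod 481)
7^4 ≡ 49^2 = 2401 ≡ 477 (mod 481)
7^8 ≡ 477^2 = 227529 ≡ 16 (mod 481)
7^16 ≡ 16^2 = 256 ≡ 256 (mod 481)
7^32 ≡ 256^2 = 65536 ≡ 120 (mod 481)
7^64 ≡ 120^2 = 14400 ≡ 451 (mod 481)
7^128 ≡ 451^2 = 203401 ≡ 419 (mod 481)
7^256 ≡ 419^2 = 175561 ≡ 477 (mod 481)
480 = 256 + 128 + 64 + 32 in binary powers of 2.
So 7^480 ≡ 477 · 419 · 451 · 120 ≡ 417 (mod 481).
Since 417 ≠ 1, base 7 is a Fermat witness: 481 is composite.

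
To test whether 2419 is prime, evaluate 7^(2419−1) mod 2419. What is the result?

743

7^1 ≡ 7 (mod 2419)
7^2 ≡ 7^2 = 49 ≡ 49 (mod 2419)
7^4 ≡ 49^2 = 2401 ≡ 2401 (mod 2419)
7^8 ≡ 2401^2 = 5764801 ≡ 324 (mod 2419)
7^16 ≡ 324^2 = 104976 ≡ 959 (mod 2419)
7^32 ≡ 959^2 = 919681 ≡ 461 (mod 2419)
7^64 ≡ 461^2 = 212521 ≡ 2068 (mod 2419)
7^128 ≡ 2068^2 = 4276624 ≡ 2251 (mod 2419)
7^256 ≡ 2251^2 = 5067001 ≡ 1615 (mod 2419)
7^512 ≡ 1615^2 = 2608225 ≡ 543 (mod 2419)
7^1024 ≡ 543^2 = 294849 ≡ 2150 (mod 2419)
7^2048 ≡ 2150^2 = 4622500 ≡ 2210 (mod 2419)
2418 = 2048 + 256 + 64 + 32 + 16 + 2 in binary powers of 2.
So 7^2418 ≡ 2210 · 1615 · 2068 · 461 · 959 · 49 ≡ 743 (mod 2419).
Since 743 ≠ 1, base 7 is a Fermat witness: 2419 is composite.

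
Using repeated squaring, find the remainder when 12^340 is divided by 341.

12^1 ≡ 12 (mod 341)
12^2 ≡ 12^2 = 144 ≡ 144 (mod 341)
12^4 ≡ 144^2 = 20736 ≡ 276 (mod 341)
12^8 ≡ 276^2 = 76176 ≡ 133 (mod 341)
12^16 ≡ 133^2 = 17689 ≡ 298 (mod 341)
12^32 ≡ 298^2 = 88804 ≡ 144 (mod 341)
12^64 ≡ 144^2 = 20736 ≡ 276 (mod 341)
12^128 ≡ 276^2 = 76176 ≡ 133 (mod 341)
12^256 ≡ 133^2 = 17689 ≡ 298 (mod 341)
340 = 256 + 64 + 16 + 4 in binary powers of 2.
So 12^340 ≡ 298 · 276 · 298 · 276 ≡ 56 (mod 341).
Since 56 ≠ 1, base 12 is a Fermat witness: 341 is composite.

56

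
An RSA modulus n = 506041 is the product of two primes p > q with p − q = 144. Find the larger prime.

787

Since p = q + 144, we have 506041 = q(q + 144), so q² + 144q − 506041 = 0.
Discriminant: 144² + 4·506041 = 20736 + 2024164 = 2044900; √2044900 = 1430.
q = (−144 + 1430)/2 = 643, and p = q + 144 = 787.
Check: 643 · 787 = 506041.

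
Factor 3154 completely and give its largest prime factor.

83

3154 = 2 · 1577
1577 = 19 · 83
83 is prime.
So 3154 = 2 · 19 · 83; the largest prime factor is 83.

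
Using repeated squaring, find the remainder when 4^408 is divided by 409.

4^1 ≡ 4 (mod 409)
4^2 ≡ 4^2 = 16 ≡ 16 (mod 409)
4^4 ≡ 16^2 = 256 ≡ 256 (mod 409)
4^8 ≡ 256^2 = 65536 ≡ 96 (mod 409)
4^16 ≡ 96^2 = 9216 ≡ 218 (mod 409)
4^32 ≡ 218^2 = 47524 ≡ 80 (mod 409)
4^64 ≡ 80^2 = 6400 ≡ 265 (mod 409)
4^128 ≡ 265^2 = 70225 ≡ 286 (mod 409)
4^256 ≡ 286^2 = 81796 ≡ 405 (mod 409)
408 = 256 + 128 + 16 + 8 in binary powers of 2.
So 4^408 ≡ 405 · 286 · 218 · 96 ≡ 1 (mod 409).
Since the result is 1, base 4 gives no evidence that 409 is composite.

1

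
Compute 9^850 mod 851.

752

9^1 ≡ 9 (mod 851)
9^2 ≡ 9^2 = 81 ≡ 81 (mod 851)
9^4 ≡ 81^2 = 6561 ≡ 604 (mod 851)
9^8 ≡ 604^2 = 364816 ≡ 588 (mod 851)
9^16 ≡ 588^2 = 345744 ≡ 238 (mod 851)
9^32 ≡ 238^2 = 56644 ≡ 478 (mod 851)
9^64 ≡ 478^2 = 228484 ≡ 416 (mod 851)
9^128 ≡ 416^2 = 173056 ≡ 303 (mod 851)
9^256 ≡ 303^2 = 91809 ≡ 752 (mod 851)
9^512 ≡ 752^2 = 565504 ≡ 440 (mod 851)
850 = 512 + 256 + 64 + 16 + 2 in binary powers of 2.
So 9^850 ≡ 440 · 752 · 416 · 238 · 81 ≡ 752 (mod 851).
Since 752 ≠ 1, base 9 is a Fermat witness: 851 is composite.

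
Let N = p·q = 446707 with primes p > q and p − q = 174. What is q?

Since p = q + 174, we have 446707 = q(q + 174), so q² + 174q − 446707 = 0.
Discriminant: 174² + 4·446707 = 30276 + 1786828 = 1817104; √1817104 = 1348.
q = (−174 + 1348)/2 = 587, and p = q + 174 = 761.
Check: 587 · 761 = 446707.

587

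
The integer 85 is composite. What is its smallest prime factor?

85 is odd.
Digit sum 13, not divisible by 3.
Ends in 5: divisible by 5.

5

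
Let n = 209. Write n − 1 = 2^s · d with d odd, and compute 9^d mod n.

25

209 − 1 = 208 = 2^4 · 13, so d = 13.
9^1 ≡ 9 (mod 209)
9^2 ≡ 9^2 = 81 ≡ 81 (mod 209)
9^4 ≡ 81^2 = 6561 ≡ 82 (mod 209)
9^8 ≡ 82^2 = 6724 ≡ 36 (mod 209)
13 = 8 + 4 + 1 in binary powers of 2.
So 9^13 ≡ 36 · 82 · 9 ≡ 25 (mod 209).
Squaring chain: 25 → 207 → 4 → 16; never reaches −1, so base 9 is a Miller–Rabin witness that 209 is composite.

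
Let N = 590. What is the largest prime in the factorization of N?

590 = 2 · 295
295 = 5 · 59
59 is prime.
So 590 = 2 · 5 · 59; the largest prime factor is 59.

59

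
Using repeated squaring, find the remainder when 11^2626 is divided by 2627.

2616

11^1 ≡ 11 (mod 2627)
11^2 ≡ 11^2 = 121 ≡ 121 (mod 2627)
11^4 ≡ 121^2 = 14641 ≡ 1506 (mod 2627)
11^8 ≡ 1506^2 = 2268036 ≡ 935 (mod 2627)
11^16 ≡ 935^2 = 874225 ≡ 2061 (mod 2627)
11^32 ≡ 2061^2 = 4247721 ≡ 2489 (mod 2627)
11^64 ≡ 2489^2 = 6195121 ≡ 655 (mod 2627)
11^128 ≡ 655^2 = 429025 ≡ 824 (mod 2627)
11^256 ≡ 824^2 = 678976 ≡ 1210 (mod 2627)
11^512 ≡ 1210^2 = 1464100 ≡ 861 (mod 2627)
11^1024 ≡ 861^2 = 741321 ≡ 507 (mod 2627)
11^2048 ≡ 507^2 = 257049 ≡ 2230 (mod 2627)
2626 = 2048 + 512 + 64 + 2 in binary powers of 2.
So 11^2626 ≡ 2230 · 861 · 655 · 121 ≡ 2616 (mod 2627).
Since 2616 ≠ 1, base 11 is a Fermat witness: 2627 is composite.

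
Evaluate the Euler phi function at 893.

Factor: 893 = 19 · 47.
φ(893) = (19−1) · (47−1) = 18 · 46 = 828.

828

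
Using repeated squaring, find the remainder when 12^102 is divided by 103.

12^1 ≡ 12 (mod 103)
12^2 ≡ 12^2 = 144 ≡ 41 (mod 103)
12^4 ≡ 41^2 = 1681 ≡ 33 (mod 103)
12^8 ≡ 33^2 = 1089 ≡ 59 (mod 103)
12^16 ≡ 59^2 = 3481 ≡ 82 (mod 103)
12^32 ≡ 82^2 = 6724 ≡ 29 (mod 103)
12^64 ≡ 29^2 = 841 ≡ 17 (mod 103)
102 = 64 + 32 + 4 + 2 in binary powers of 2.
So 12^102 ≡ 17 · 29 · 33 · 41 ≡ 1 (mod 103).
Since the result is 1, base 12 gives no evidence that 103 is composite.

1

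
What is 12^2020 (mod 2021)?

12^1 ≡ 12 (mod 2021)
12^2 ≡ 12^2 = 144 ≡ 144 (mod 2021)
12^4 ≡ 144^2 = 20736 ≡ 526 (mod 2021)
12^8 ≡ 526^2 = 276676 ≡ 1820 (mod 2021)
12^16 ≡ 1820^2 = 3312400 ≡ 2002 (mod 2021)
12^32 ≡ 2002^2 = 4008004 ≡ 361 (mod 2021)
12^64 ≡ 361^2 = 130321 ≡ 977 (mod 2021)
12^128 ≡ 977^2 = 954529 ≡ 617 (mod 2021)
12^256 ≡ 617^2 = 380689 ≡ 741 (mod 2021)
12^512 ≡ 741^2 = 549081 ≡ 1390 (mod 2021)
12^1024 ≡ 1390^2 = 1932100 ≡ 24 (mod 2021)
2020 = 1024 + 512 + 256 + 128 + 64 + 32 + 4 in binary powers of 2.
So 12^2020 ≡ 24 · 1390 · 741 · 617 · 977 · 361 · 526 ≡ 397 (mod 2021).
Since 397 ≠ 1, base 12 is a Fermat witness: 2021 is composite.

397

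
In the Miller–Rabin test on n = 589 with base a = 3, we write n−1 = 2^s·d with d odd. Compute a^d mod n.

426

589 − 1 = 588 = 2^2 · 147, so d = 147.
3^1 ≡ 3 (mod 589)
3^2 ≡ 3^2 = 9 ≡ 9 (mod 589)
3^4 ≡ 9^2 = 81 ≡ 81 (mod 589)
3^8 ≡ 81^2 = 6561 ≡ 82 (mod 589)
3^16 ≡ 82^2 = 6724 ≡ 245 (mod 589)
3^32 ≡ 245^2 = 60025 ≡ 536 (mod 589)
3^64 ≡ 536^2 = 287296 ≡ 453 (mod 589)
3^128 ≡ 453^2 = 205209 ≡ 237 (mod 589)
147 = 128 + 16 + 2 + 1 in binary powers of 2.
So 3^147 ≡ 237 · 245 · 9 · 3 ≡ 426 (mod 589).
Squaring chain: 426 → 64; never reaches −1, so base 3 is a Miller–Rabin witness that 589 is composite.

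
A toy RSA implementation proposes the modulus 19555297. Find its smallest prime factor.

19555297 is odd.
Digit sum 43, not divisible by 3.
Ends in 7: not divisible by 5.
7: 19555297 = 7·2793613 + 6
11: 19555297 = 11·1777754 + 3
13: 19555297 = 13·1504253 + 8
17: 19555297 = 17·1150311 + 10
19: 19555297 = 19·1029226 + 3
23: 19555297 = 23·850230 + 7
29: 19555297 = 29·674320 + 17
31: 19555297 = 31·630816 + 1
37: 19555297 = 37·528521 + 20
41: 19555297 = 41·476958 + 19
43: 19555297 = 43·454774 + 15
47: 19555297 = 47·416070 + 7
53: 19555297 = 53·368967 + 46
59: 19555297 = 59·331445 + 42
61: 19555297 = 61·320578 + 39
67: 19555297 = 67·291870 + 7
71: 19555297 = 71·275426 + 51
73: 19555297 = 73·267880 + 57
79: 19555297 = 79·247535 + 32
83: 19555297 = 83·235605 + 82
89: 19555297 = 89·219722 + 39
97: 19555297 = 97·201601

97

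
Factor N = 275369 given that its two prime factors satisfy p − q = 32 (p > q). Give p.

541

Since p = q + 32, we have 275369 = q(q + 32), so q² + 32q − 275369 = 0.
Discriminant: 32² + 4·275369 = 1024 + 1101476 = 1102500; √1102500 = 1050.
q = (−32 + 1050)/2 = 509, and p = q + 32 = 541.
Check: 509 · 541 = 275369.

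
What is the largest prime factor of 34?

17

34 = 2 · 17
17 is prime.
So 34 = 2 · 17; the largest prime factor is 17.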